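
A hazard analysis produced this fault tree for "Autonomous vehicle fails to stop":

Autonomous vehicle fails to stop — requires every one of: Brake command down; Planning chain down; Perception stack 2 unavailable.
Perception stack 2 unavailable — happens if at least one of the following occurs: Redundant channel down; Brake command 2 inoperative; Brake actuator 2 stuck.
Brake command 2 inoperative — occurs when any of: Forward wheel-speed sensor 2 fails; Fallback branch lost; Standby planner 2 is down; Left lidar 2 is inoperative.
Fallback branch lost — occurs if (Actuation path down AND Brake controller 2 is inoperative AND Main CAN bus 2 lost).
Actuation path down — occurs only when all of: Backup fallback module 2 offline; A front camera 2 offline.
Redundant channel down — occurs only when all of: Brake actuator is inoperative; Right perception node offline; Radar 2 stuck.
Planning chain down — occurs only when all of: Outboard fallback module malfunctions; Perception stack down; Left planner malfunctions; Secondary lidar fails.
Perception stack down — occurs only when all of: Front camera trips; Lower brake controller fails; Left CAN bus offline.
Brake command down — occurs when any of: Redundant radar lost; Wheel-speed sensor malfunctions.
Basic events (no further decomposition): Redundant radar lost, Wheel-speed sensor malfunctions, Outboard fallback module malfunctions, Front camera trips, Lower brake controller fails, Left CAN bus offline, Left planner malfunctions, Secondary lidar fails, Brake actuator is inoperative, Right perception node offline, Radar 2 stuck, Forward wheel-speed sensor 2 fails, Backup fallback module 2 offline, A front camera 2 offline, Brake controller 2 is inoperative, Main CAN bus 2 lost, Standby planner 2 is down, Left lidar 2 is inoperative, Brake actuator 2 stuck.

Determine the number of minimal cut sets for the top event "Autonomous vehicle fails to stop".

12

Brake command down [OR]: union of children's cut sets → 2 cut set(s).
Perception stack down [AND]: one cut set from each child combined → 1 × 1 × 1 = 1 cut set(s).
Planning chain down [AND]: one cut set from each child combined → 1 × 1 × 1 × 1 = 1 cut set(s).
Redundant channel down [AND]: one cut set from each child combined → 1 × 1 × 1 = 1 cut set(s).
Actuation path down [AND]: one cut set from each child combined → 1 × 1 = 1 cut set(s).
Fallback branch lost [AND]: one cut set from each child combined → 1 × 1 × 1 = 1 cut set(s).
Brake command 2 inoperative [OR]: union of children's cut sets → 4 cut set(s).
Perception stack 2 unavailable [OR]: union of children's cut sets → 6 cut set(s).
Autonomous vehicle fails to stop [AND]: one cut set from each child combined → 2 × 1 × 6 = 12 cut set(s).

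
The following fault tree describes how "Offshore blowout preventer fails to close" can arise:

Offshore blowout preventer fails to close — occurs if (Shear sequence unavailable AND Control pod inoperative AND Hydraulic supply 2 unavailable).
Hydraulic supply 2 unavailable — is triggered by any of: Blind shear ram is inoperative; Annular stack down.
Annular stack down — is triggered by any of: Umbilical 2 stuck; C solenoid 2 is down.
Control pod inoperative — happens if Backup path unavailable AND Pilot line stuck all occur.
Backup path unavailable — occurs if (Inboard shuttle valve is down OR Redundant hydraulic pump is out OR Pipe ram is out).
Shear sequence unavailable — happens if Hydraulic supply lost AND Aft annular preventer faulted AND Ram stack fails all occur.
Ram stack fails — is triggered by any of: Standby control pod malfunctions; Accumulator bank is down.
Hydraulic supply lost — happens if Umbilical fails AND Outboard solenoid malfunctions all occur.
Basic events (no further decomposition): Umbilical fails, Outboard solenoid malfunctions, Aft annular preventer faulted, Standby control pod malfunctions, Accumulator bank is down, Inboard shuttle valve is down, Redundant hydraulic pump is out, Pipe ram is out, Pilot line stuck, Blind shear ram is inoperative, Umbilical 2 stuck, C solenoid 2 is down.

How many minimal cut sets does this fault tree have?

18

Hydraulic supply lost [AND]: one cut set from each child combined → 1 × 1 = 1 cut set(s).
Ram stack fails [OR]: union of children's cut sets → 2 cut set(s).
Shear sequence unavailable [AND]: one cut set from each child combined → 1 × 1 × 2 = 2 cut set(s).
Backup path unavailable [OR]: union of children's cut sets → 3 cut set(s).
Control pod inoperative [AND]: one cut set from each child combined → 3 × 1 = 3 cut set(s).
Annular stack down [OR]: union of children's cut sets → 2 cut set(s).
Hydraulic supply 2 unavailable [OR]: union of children's cut sets → 3 cut set(s).
Offshore blowout preventer fails to close [AND]: one cut set from each child combined → 2 × 3 × 3 = 18 cut set(s).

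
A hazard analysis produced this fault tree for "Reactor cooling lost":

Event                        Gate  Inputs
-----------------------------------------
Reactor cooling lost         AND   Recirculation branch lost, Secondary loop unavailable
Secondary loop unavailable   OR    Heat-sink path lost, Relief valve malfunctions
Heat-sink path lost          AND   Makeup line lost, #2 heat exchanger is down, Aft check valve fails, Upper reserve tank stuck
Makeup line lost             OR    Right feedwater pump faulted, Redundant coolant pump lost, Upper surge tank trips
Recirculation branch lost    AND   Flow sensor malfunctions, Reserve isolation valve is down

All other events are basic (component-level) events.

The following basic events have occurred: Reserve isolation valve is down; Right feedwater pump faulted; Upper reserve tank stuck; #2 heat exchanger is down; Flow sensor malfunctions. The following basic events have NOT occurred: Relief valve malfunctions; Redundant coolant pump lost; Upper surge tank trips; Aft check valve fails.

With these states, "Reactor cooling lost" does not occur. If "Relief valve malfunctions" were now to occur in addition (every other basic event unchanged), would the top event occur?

Yes

Counterfactual: set "Relief valve malfunctions" to occurred.
Recirculation branch lost [AND]: Flow sensor malfunctions=occurs, Reserve isolation valve is down=occurs → all inputs occur → occurs.
Makeup line lost [OR]: Right feedwater pump faulted=occurs, Redundant coolant pump lost=not, Upper surge tank trips=not → at least one input occurs → occurs.
Heat-sink path lost [AND]: Makeup line lost=occurs, #2 heat exchanger is down=occurs, Aft check valve fails=not, Upper reserve tank stuck=occurs → not all inputs occur → does not occur.
Secondary loop unavailable [OR]: Heat-sink path lost=not, Relief valve malfunctions=occurs → at least one input occurs → occurs.
Reactor cooling lost [AND]: Recirculation branch lost=occurs, Secondary loop unavailable=occurs → all inputs occur → occurs.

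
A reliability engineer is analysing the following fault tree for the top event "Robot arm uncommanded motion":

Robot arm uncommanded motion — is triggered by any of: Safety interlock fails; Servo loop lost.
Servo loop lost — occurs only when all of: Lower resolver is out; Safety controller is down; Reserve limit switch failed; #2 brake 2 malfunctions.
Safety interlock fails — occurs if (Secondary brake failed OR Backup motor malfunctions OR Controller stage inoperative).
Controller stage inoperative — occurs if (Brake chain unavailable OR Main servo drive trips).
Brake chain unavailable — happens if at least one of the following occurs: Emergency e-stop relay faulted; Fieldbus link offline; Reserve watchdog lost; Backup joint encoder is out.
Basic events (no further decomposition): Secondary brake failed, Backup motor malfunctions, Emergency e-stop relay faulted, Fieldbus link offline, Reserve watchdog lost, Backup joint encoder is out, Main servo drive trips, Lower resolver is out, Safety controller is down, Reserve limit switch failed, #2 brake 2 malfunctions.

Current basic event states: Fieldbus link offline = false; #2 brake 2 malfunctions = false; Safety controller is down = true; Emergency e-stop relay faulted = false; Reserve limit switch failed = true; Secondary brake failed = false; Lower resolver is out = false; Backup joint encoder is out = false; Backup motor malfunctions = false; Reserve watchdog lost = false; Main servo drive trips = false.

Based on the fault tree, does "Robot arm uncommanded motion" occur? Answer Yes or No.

Brake chain unavailable [OR]: Emergency e-stop relay faulted=not, Fieldbus link offline=not, Reserve watchdog lost=not, Backup joint encoder is out=not → no input occurs → does not occur.
Controller stage inoperative [OR]: Brake chain unavailable=not, Main servo drive trips=not → no input occurs → does not occur.
Safety interlock fails [OR]: Secondary brake failed=not, Backup motor malfunctions=not, Controller stage inoperative=not → no input occurs → does not occur.
Servo loop lost [AND]: Lower resolver is out=not, Safety controller is down=occurs, Reserve limit switch failed=occurs, #2 brake 2 malfunctions=not → not all inputs occur → does not occur.
Robot arm uncommanded motion [OR]: Safety interlock fails=not, Servo loop lost=not → no input occurs → does not occur.

No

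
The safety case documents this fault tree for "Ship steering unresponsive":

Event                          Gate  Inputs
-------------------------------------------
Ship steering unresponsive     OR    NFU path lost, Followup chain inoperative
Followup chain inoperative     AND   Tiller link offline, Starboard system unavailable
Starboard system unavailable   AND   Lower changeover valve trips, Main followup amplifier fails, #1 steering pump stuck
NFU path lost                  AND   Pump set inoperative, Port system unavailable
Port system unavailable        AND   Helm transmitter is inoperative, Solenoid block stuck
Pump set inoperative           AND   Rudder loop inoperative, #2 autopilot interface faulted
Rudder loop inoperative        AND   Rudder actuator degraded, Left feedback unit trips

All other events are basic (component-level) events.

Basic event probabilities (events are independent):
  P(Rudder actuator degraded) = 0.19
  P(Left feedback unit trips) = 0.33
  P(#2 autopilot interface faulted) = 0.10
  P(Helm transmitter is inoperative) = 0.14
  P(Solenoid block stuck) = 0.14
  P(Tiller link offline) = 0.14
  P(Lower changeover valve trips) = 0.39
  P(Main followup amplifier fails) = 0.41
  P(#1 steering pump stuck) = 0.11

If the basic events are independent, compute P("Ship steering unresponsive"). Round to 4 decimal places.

0.0026

P(Rudder loop inoperative) [AND] = 0.19 × 0.33 = 0.062700
P(Pump set inoperative) [AND] = 0.062700 × 0.10 = 0.006270
P(Port system unavailable) [AND] = 0.14 × 0.14 = 0.019600
P(NFU path lost) [AND] = 0.006270 × 0.019600 = 0.000123
P(Starboard system unavailable) [AND] = 0.39 × 0.41 × 0.11 = 0.017589
P(Followup chain inoperative) [AND] = 0.14 × 0.017589 = 0.002462
P(Ship steering unresponsive) [OR] = 1 − (1−0.000123) × (1−0.002462) = 0.002585
Rounded to 4 decimal places: P(Ship steering unresponsive) ≈ 0.0026.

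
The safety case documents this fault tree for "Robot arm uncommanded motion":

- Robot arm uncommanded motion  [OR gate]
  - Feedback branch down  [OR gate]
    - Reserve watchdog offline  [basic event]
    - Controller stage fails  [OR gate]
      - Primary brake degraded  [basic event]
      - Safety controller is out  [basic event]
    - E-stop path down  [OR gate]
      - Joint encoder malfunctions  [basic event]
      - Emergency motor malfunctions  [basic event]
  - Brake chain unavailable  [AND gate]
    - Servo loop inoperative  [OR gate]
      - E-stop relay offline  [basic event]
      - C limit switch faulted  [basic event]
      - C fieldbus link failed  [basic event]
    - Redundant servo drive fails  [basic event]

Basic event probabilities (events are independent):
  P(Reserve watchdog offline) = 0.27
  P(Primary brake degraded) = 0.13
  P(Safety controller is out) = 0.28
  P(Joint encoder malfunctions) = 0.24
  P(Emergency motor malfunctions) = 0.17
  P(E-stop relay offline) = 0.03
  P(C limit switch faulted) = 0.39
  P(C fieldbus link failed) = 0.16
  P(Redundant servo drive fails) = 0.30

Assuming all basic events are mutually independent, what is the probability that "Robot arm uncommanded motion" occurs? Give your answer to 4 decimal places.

P(Controller stage fails) [OR] = 1 − (1−0.13) × (1−0.28) = 0.373600
P(E-stop path down) [OR] = 1 − (1−0.24) × (1−0.17) = 0.369200
P(Feedback branch down) [OR] = 1 − (1−0.27) × (1−0.373600) × (1−0.369200) = 0.711553
P(Servo loop inoperative) [OR] = 1 − (1−0.03) × (1−0.39) × (1−0.16) = 0.502972
P(Brake chain unavailable) [AND] = 0.502972 × 0.30 = 0.150892
P(Robot arm uncommanded motion) [OR] = 1 − (1−0.711553) × (1−0.150892) = 0.755077
Rounded to 4 decimal places: P(Robot arm uncommanded motion) ≈ 0.7551.

0.7551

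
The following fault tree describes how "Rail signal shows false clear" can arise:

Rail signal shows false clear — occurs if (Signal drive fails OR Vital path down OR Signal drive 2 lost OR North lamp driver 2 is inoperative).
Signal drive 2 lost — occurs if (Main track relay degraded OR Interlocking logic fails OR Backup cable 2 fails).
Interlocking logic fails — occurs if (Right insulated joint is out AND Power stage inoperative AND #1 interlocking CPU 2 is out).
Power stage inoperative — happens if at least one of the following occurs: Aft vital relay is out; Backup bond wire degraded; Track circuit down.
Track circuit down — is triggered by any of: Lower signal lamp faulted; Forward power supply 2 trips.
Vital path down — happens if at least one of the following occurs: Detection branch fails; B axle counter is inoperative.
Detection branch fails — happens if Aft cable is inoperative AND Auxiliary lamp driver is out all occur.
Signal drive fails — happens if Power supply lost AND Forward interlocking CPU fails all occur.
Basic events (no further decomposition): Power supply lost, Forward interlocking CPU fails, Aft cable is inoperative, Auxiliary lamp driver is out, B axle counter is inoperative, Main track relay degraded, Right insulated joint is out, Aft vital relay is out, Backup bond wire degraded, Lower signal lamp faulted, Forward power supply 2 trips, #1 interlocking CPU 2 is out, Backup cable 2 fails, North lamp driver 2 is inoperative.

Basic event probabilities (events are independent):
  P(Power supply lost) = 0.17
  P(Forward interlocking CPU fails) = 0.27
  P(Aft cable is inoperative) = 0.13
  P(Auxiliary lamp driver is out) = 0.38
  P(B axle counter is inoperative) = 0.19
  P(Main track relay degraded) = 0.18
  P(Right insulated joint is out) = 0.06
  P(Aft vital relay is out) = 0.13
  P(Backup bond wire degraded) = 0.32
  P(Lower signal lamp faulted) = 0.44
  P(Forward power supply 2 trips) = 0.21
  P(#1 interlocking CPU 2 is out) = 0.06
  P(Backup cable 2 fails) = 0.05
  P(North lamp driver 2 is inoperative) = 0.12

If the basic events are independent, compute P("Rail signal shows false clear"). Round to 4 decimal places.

0.4977

P(Signal drive fails) [AND] = 0.17 × 0.27 = 0.045900
P(Detection branch fails) [AND] = 0.13 × 0.38 = 0.049400
P(Vital path down) [OR] = 1 − (1−0.049400) × (1−0.19) = 0.230014
P(Track circuit down) [OR] = 1 − (1−0.44) × (1−0.21) = 0.557600
P(Power stage inoperative) [OR] = 1 − (1−0.13) × (1−0.32) × (1−0.557600) = 0.738276
P(Interlocking logic fails) [AND] = 0.06 × 0.738276 × 0.06 = 0.002658
P(Signal drive 2 lost) [OR] = 1 − (1−0.18) × (1−0.002658) × (1−0.05) = 0.223071
P(Rail signal shows false clear) [OR] = 1 − (1−0.045900) × (1−0.230014) × (1−0.223071) × (1−0.12) = 0.497726
Rounded to 4 decimal places: P(Rail signal shows false clear) ≈ 0.4977.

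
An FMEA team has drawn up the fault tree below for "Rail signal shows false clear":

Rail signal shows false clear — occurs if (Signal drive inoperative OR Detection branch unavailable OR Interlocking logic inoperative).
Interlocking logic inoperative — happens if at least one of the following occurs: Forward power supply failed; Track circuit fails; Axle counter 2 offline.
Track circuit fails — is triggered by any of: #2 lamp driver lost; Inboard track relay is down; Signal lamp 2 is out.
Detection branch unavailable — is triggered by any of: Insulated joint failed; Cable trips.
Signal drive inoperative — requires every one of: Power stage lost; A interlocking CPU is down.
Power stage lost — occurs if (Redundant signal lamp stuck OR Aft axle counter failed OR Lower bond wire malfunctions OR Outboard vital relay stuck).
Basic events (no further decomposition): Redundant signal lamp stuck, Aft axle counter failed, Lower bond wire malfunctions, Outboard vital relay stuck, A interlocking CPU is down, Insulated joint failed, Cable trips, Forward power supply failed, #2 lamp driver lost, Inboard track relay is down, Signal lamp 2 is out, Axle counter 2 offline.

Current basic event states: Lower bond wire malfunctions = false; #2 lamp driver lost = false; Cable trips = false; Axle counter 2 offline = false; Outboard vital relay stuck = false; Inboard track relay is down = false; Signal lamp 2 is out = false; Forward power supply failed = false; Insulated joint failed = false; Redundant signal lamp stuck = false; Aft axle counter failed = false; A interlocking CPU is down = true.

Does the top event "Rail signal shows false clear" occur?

No

Power stage lost [OR]: Redundant signal lamp stuck=not, Aft axle counter failed=not, Lower bond wire malfunctions=not, Outboard vital relay stuck=not → no input occurs → does not occur.
Signal drive inoperative [AND]: Power stage lost=not, A interlocking CPU is down=occurs → not all inputs occur → does not occur.
Detection branch unavailable [OR]: Insulated joint failed=not, Cable trips=not → no input occurs → does not occur.
Track circuit fails [OR]: #2 lamp driver lost=not, Inboard track relay is down=not, Signal lamp 2 is out=not → no input occurs → does not occur.
Interlocking logic inoperative [OR]: Forward power supply failed=not, Track circuit fails=not, Axle counter 2 offline=not → no input occurs → does not occur.
Rail signal shows false clear [OR]: Signal drive inoperative=not, Detection branch unavailable=not, Interlocking logic inoperative=not → no input occurs → does not occur.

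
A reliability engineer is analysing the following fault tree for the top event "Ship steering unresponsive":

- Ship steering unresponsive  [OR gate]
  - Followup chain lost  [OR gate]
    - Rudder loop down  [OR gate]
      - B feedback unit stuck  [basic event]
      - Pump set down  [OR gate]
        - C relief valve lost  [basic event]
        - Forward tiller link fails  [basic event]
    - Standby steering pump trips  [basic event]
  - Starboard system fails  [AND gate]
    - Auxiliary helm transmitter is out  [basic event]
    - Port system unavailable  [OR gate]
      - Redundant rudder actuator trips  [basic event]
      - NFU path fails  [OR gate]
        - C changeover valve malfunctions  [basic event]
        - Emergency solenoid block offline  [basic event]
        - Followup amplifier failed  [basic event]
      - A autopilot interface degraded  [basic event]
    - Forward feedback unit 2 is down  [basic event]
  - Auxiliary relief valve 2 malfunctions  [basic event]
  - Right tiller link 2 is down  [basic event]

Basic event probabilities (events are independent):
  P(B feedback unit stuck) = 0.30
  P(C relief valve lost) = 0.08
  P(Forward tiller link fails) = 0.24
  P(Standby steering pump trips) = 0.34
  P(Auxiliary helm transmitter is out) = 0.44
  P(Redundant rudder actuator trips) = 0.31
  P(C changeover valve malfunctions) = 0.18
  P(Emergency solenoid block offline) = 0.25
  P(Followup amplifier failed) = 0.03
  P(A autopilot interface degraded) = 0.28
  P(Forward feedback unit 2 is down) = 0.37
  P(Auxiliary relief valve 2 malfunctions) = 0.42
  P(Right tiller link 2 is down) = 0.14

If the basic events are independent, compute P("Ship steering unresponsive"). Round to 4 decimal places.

0.8573

P(Pump set down) [OR] = 1 − (1−0.08) × (1−0.24) = 0.300800
P(Rudder loop down) [OR] = 1 − (1−0.30) × (1−0.300800) = 0.510560
P(Followup chain lost) [OR] = 1 − (1−0.510560) × (1−0.34) = 0.676970
P(NFU path fails) [OR] = 1 − (1−0.18) × (1−0.25) × (1−0.03) = 0.403450
P(Port system unavailable) [OR] = 1 − (1−0.31) × (1−0.403450) × (1−0.28) = 0.703634
P(Starboard system fails) [AND] = 0.44 × 0.703634 × 0.37 = 0.114552
P(Ship steering unresponsive) [OR] = 1 − (1−0.676970) × (1−0.114552) × (1−0.42) × (1−0.14) = 0.857330
Rounded to 4 decimal places: P(Ship steering unresponsive) ≈ 0.8573.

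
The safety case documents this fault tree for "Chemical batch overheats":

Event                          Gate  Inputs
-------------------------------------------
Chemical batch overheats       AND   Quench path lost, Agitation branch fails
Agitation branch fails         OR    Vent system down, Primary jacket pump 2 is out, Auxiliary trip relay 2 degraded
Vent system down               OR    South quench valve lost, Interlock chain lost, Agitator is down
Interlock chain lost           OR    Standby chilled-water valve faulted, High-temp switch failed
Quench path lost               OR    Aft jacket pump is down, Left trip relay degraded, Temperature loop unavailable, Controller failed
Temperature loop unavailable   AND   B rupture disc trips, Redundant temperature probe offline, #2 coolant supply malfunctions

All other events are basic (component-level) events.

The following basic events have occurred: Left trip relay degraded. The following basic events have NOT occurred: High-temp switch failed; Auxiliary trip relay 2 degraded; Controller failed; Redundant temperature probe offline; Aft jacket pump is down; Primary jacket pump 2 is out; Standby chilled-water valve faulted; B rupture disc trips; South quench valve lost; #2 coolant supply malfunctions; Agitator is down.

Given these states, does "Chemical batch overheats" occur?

No

Temperature loop unavailable [AND]: B rupture disc trips=not, Redundant temperature probe offline=not, #2 coolant supply malfunctions=not → not all inputs occur → does not occur.
Quench path lost [OR]: Aft jacket pump is down=not, Left trip relay degraded=occurs, Temperature loop unavailable=not, Controller failed=not → at least one input occurs → occurs.
Interlock chain lost [OR]: Standby chilled-water valve faulted=not, High-temp switch failed=not → no input occurs → does not occur.
Vent system down [OR]: South quench valve lost=not, Interlock chain lost=not, Agitator is down=not → no input occurs → does not occur.
Agitation branch fails [OR]: Vent system down=not, Primary jacket pump 2 is out=not, Auxiliary trip relay 2 degraded=not → no input occurs → does not occur.
Chemical batch overheats [AND]: Quench path lost=occurs, Agitation branch fails=not → not all inputs occur → does not occur.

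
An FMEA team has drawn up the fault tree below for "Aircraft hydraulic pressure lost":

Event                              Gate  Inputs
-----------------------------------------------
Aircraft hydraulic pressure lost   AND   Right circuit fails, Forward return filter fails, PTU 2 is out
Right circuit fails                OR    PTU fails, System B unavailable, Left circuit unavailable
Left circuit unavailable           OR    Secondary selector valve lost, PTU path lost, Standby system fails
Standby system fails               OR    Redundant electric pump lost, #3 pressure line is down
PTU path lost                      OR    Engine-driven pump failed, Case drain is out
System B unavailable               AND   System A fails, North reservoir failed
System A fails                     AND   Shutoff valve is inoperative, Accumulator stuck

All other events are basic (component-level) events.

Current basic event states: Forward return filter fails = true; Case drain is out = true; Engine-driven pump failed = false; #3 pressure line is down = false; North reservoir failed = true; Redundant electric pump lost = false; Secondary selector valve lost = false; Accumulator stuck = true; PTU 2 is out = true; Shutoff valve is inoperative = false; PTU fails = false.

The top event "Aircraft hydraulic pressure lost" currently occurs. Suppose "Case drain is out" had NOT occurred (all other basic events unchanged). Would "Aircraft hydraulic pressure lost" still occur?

Counterfactual: set "Case drain is out" to not occurred.
System A fails [AND]: Shutoff valve is inoperative=not, Accumulator stuck=occurs → not all inputs occur → does not occur.
System B unavailable [AND]: System A fails=not, North reservoir failed=occurs → not all inputs occur → does not occur.
PTU path lost [OR]: Engine-driven pump failed=not, Case drain is out=not → no input occurs → does not occur.
Standby system fails [OR]: Redundant electric pump lost=not, #3 pressure line is down=not → no input occurs → does not occur.
Left circuit unavailable [OR]: Secondary selector valve lost=not, PTU path lost=not, Standby system fails=not → no input occurs → does not occur.
Right circuit fails [OR]: PTU fails=not, System B unavailable=not, Left circuit unavailable=not → no input occurs → does not occur.
Aircraft hydraulic pressure lost [AND]: Right circuit fails=not, Forward return filter fails=occurs, PTU 2 is out=occurs → not all inputs occur → does not occur.

No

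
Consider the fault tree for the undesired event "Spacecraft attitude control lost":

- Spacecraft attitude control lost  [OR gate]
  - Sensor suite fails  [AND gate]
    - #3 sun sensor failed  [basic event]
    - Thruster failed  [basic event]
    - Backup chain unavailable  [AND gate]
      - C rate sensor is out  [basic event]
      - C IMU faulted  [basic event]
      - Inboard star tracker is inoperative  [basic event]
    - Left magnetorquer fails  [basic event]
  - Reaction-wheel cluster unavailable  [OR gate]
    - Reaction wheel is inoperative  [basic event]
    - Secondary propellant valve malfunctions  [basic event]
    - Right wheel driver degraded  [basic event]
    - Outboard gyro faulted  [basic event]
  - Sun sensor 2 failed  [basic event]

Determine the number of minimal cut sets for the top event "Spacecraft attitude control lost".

Backup chain unavailable [AND]: one cut set from each child combined → 1 × 1 × 1 = 1 cut set(s).
Sensor suite fails [AND]: one cut set from each child combined → 1 × 1 × 1 × 1 = 1 cut set(s).
Reaction-wheel cluster unavailable [OR]: union of children's cut sets → 4 cut set(s).
Spacecraft attitude control lost [OR]: union of children's cut sets → 6 cut set(s).
Minimal cut sets: {#3 sun sensor failed, C IMU faulted, C rate sensor is out, Inboard star tracker is inoperative, Left magnetorquer fails, Thruster failed}; {Reaction wheel is inoperative}; {Secondary propellant valve malfunctions}; {Right wheel driver degraded}; {Outboard gyro faulted}; {Sun sensor 2 failed}.

6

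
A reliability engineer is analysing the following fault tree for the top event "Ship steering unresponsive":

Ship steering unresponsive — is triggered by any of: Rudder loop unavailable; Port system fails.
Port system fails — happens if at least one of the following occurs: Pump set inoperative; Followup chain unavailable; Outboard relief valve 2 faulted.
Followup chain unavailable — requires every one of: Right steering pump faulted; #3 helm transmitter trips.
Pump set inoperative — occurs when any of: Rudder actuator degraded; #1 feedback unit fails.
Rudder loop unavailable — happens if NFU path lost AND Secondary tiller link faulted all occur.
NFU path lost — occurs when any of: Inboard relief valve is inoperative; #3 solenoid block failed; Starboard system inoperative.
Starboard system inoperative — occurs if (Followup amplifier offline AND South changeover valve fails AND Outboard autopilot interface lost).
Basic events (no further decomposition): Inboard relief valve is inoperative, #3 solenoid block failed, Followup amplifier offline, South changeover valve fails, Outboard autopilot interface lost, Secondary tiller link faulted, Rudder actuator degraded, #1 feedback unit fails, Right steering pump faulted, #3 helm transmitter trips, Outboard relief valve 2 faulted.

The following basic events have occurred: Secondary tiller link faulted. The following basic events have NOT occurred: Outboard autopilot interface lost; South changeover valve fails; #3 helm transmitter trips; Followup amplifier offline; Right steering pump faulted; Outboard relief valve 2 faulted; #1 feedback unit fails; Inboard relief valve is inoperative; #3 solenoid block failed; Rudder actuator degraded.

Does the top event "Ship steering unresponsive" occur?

Starboard system inoperative [AND]: Followup amplifier offline=not, South changeover valve fails=not, Outboard autopilot interface lost=not → not all inputs occur → does not occur.
NFU path lost [OR]: Inboard relief valve is inoperative=not, #3 solenoid block failed=not, Starboard system inoperative=not → no input occurs → does not occur.
Rudder loop unavailable [AND]: NFU path lost=not, Secondary tiller link faulted=occurs → not all inputs occur → does not occur.
Pump set inoperative [OR]: Rudder actuator degraded=not, #1 feedback unit fails=not → no input occurs → does not occur.
Followup chain unavailable [AND]: Right steering pump faulted=not, #3 helm transmitter trips=not → not all inputs occur → does not occur.
Port system fails [OR]: Pump set inoperative=not, Followup chain unavailable=not, Outboard relief valve 2 faulted=not → no input occurs → does not occur.
Ship steering unresponsive [OR]: Rudder loop unavailable=not, Port system fails=not → no input occurs → does not occur.

No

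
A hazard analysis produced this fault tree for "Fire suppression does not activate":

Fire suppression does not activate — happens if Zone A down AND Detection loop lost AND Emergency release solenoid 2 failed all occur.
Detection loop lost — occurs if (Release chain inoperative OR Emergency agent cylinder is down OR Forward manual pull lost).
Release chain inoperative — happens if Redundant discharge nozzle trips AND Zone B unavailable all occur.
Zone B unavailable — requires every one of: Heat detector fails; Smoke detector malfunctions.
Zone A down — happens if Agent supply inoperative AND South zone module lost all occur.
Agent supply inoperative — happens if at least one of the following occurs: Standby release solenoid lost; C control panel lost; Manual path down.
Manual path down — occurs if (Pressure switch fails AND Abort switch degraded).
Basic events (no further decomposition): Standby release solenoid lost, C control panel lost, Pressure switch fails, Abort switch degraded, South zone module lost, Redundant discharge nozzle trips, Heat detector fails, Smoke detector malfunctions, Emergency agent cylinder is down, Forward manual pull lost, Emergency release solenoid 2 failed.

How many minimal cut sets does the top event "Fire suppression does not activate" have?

9

Manual path down [AND]: one cut set from each child combined → 1 × 1 = 1 cut set(s).
Agent supply inoperative [OR]: union of children's cut sets → 3 cut set(s).
Zone A down [AND]: one cut set from each child combined → 3 × 1 = 3 cut set(s).
Zone B unavailable [AND]: one cut set from each child combined → 1 × 1 = 1 cut set(s).
Release chain inoperative [AND]: one cut set from each child combined → 1 × 1 = 1 cut set(s).
Detection loop lost [OR]: union of children's cut sets → 3 cut set(s).
Fire suppression does not activate [AND]: one cut set from each child combined → 3 × 3 × 1 = 9 cut set(s).
Minimal cut sets: {Emergency release solenoid 2 failed, Heat detector fails, Redundant discharge nozzle trips, Smoke detector malfunctions, South zone module lost, Standby release solenoid lost}; {Emergency agent cylinder is down, Emergency release solenoid 2 failed, South zone module lost, Standby release solenoid lost}; {Emergency release solenoid 2 failed, Forward manual pull lost, South zone module lost, Standby release solenoid lost}; {C control panel lost, Emergency release solenoid 2 failed, Heat detector fails, Redundant discharge nozzle trips, Smoke detector malfunctions, South zone module lost}; {C control panel lost, Emergency agent cylinder is down, Emergency release solenoid 2 failed, South zone module lost}; {C control panel lost, Emergency release solenoid 2 failed, Forward manual pull lost, South zone module lost}; {Abort switch degraded, Emergency release solenoid 2 failed, Heat detector fails, Pressure switch fails, Redundant discharge nozzle trips, Smoke detector malfunctions, South zone module lost}; {Abort switch degraded, Emergency agent cylinder is down, Emergency release solenoid 2 failed, Pressure switch fails, South zone module lost}; {Abort switch degraded, Emergency release solenoid 2 failed, Forward manual pull lost, Pressure switch fails, South zone module lost}.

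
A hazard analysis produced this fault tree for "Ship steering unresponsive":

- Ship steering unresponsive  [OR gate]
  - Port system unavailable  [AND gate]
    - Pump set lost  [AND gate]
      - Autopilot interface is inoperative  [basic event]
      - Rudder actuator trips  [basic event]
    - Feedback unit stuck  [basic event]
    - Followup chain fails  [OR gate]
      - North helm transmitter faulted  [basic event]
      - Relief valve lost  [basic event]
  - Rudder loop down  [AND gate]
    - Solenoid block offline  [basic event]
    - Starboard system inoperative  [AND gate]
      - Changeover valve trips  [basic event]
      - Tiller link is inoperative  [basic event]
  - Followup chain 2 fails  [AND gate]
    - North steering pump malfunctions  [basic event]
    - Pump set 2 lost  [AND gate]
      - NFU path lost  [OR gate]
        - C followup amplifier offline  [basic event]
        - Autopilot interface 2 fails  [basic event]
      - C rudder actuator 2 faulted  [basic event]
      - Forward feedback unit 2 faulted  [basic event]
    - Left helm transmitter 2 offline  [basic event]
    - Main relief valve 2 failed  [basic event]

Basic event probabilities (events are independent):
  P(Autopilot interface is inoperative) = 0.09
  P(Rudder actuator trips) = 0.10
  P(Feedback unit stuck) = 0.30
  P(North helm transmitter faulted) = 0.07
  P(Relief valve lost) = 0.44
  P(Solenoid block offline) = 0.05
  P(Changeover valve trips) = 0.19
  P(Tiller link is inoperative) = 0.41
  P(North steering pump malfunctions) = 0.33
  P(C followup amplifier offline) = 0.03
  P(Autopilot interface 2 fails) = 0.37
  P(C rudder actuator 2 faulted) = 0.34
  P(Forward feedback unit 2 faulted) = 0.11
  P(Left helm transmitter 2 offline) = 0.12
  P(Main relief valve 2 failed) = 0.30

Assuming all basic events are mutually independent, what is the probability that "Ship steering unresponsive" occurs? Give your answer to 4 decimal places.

P(Pump set lost) [AND] = 0.09 × 0.10 = 0.009000
P(Followup chain fails) [OR] = 1 − (1−0.07) × (1−0.44) = 0.479200
P(Port system unavailable) [AND] = 0.009000 × 0.30 × 0.479200 = 0.001294
P(Starboard system inoperative) [AND] = 0.19 × 0.41 = 0.077900
P(Rudder loop down) [AND] = 0.05 × 0.077900 = 0.003895
P(NFU path lost) [OR] = 1 − (1−0.03) × (1−0.37) = 0.388900
P(Pump set 2 lost) [AND] = 0.388900 × 0.34 × 0.11 = 0.014545
P(Followup chain 2 fails) [AND] = 0.33 × 0.014545 × 0.12 × 0.30 = 0.000173
P(Ship steering unresponsive) [OR] = 1 − (1−0.001294) × (1−0.003895) × (1−0.000173) = 0.005356
Rounded to 4 decimal places: P(Ship steering unresponsive) ≈ 0.0054.

0.0054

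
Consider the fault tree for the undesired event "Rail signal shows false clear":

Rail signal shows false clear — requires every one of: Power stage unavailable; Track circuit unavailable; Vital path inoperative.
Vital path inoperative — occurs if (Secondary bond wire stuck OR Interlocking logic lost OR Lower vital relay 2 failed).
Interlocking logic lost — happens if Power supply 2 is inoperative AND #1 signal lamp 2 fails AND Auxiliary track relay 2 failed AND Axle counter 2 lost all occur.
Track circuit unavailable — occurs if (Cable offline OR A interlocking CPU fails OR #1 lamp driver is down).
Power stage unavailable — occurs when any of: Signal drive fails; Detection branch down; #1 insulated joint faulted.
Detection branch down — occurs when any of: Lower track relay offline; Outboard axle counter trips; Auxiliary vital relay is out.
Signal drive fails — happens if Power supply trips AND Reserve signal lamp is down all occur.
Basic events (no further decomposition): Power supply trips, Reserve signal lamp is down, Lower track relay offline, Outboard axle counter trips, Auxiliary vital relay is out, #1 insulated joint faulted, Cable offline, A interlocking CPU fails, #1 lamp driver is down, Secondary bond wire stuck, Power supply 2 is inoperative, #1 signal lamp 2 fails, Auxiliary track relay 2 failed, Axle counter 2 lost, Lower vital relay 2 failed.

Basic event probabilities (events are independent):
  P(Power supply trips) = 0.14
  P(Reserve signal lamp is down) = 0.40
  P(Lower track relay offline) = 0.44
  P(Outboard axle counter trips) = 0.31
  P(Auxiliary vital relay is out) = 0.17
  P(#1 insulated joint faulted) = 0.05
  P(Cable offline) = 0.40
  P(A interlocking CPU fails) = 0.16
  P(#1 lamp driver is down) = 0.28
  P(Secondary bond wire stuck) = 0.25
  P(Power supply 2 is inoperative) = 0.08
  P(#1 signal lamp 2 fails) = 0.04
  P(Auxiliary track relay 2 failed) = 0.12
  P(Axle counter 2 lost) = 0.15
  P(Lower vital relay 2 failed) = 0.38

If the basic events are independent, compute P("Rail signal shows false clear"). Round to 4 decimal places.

0.2428

P(Signal drive fails) [AND] = 0.14 × 0.40 = 0.056000
P(Detection branch down) [OR] = 1 − (1−0.44) × (1−0.31) × (1−0.17) = 0.679288
P(Power stage unavailable) [OR] = 1 − (1−0.056000) × (1−0.679288) × (1−0.05) = 0.712385
P(Track circuit unavailable) [OR] = 1 − (1−0.40) × (1−0.16) × (1−0.28) = 0.637120
P(Interlocking logic lost) [AND] = 0.08 × 0.04 × 0.12 × 0.15 = 0.000058
P(Vital path inoperative) [OR] = 1 − (1−0.25) × (1−0.000058) × (1−0.38) = 0.535027
P(Rail signal shows false clear) [AND] = 0.712385 × 0.637120 × 0.535027 = 0.242835
Rounded to 4 decimal places: P(Rail signal shows false clear) ≈ 0.2428.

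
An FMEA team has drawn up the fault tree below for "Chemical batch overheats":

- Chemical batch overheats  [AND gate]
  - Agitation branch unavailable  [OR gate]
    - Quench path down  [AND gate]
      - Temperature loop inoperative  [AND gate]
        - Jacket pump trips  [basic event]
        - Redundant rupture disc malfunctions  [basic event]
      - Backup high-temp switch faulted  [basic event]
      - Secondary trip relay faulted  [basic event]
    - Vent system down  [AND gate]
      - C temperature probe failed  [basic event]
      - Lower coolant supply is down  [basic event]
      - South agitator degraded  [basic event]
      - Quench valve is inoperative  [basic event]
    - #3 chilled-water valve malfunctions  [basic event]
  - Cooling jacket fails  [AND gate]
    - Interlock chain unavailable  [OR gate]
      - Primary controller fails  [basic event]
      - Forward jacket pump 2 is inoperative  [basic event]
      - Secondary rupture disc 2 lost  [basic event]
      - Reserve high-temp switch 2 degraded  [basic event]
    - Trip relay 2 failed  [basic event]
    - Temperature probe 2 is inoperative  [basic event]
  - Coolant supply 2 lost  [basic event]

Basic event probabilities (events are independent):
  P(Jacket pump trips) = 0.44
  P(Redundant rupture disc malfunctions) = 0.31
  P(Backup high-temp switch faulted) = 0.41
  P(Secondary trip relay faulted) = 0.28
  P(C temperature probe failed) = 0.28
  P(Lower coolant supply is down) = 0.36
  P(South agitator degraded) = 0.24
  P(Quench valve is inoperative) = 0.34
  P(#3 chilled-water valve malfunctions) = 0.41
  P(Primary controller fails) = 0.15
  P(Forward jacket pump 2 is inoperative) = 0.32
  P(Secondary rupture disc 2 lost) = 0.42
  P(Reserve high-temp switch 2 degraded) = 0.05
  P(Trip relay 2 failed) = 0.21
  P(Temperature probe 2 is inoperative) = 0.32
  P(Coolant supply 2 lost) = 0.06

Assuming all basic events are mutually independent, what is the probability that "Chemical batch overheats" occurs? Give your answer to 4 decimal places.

0.0012

P(Temperature loop inoperative) [AND] = 0.44 × 0.31 = 0.136400
P(Quench path down) [AND] = 0.136400 × 0.41 × 0.28 = 0.015659
P(Vent system down) [AND] = 0.28 × 0.36 × 0.24 × 0.34 = 0.008225
P(Agitation branch unavailable) [OR] = 1 − (1−0.015659) × (1−0.008225) × (1−0.41) = 0.424016
P(Interlock chain unavailable) [OR] = 1 − (1−0.15) × (1−0.32) × (1−0.42) × (1−0.05) = 0.681522
P(Cooling jacket fails) [AND] = 0.681522 × 0.21 × 0.32 = 0.045798
P(Chemical batch overheats) [AND] = 0.424016 × 0.045798 × 0.06 = 0.001165
Rounded to 4 decimal places: P(Chemical batch overheats) ≈ 0.0012.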